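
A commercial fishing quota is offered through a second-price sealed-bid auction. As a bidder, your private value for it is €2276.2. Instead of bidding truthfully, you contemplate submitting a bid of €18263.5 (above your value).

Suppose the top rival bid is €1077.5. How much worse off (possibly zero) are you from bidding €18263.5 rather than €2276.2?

Bidding your value €2276.2: you win (since €2276.2 > €1077.5) and pay €1077.5. Payoff €1198.7.
Bidding €18263.5: you win and pay €1077.5. Payoff €2276.2 − €1077.5 = €1198.7.
Difference = €1198.7 − €1198.7 = €0; both bids lead to the same outcome because the competing bid is below both your value and your alternative bid.
Truthful bidding weakly dominates here: raising your bid can only win items priced above your value, and lowering it can only forfeit items priced below.

€0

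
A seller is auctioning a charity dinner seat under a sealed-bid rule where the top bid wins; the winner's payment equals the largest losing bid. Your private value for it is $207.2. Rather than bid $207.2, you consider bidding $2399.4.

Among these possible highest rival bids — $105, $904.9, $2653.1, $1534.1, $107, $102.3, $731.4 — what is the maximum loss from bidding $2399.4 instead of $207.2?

$105: same outcome either way → loss $0.
$904.9: truthful gives $0, deviation gives −$697.7 → loss $697.7.
$2653.1: same outcome either way → loss $0.
$1534.1: truthful gives $0, deviation gives −$1326.9 → loss $1326.9.
$107: same outcome either way → loss $0.
$102.3: same outcome either way → loss $0.
$731.4: truthful gives $0, deviation gives −$524.2 → loss $524.2.
Maximum loss: $1326.9.

$1326.9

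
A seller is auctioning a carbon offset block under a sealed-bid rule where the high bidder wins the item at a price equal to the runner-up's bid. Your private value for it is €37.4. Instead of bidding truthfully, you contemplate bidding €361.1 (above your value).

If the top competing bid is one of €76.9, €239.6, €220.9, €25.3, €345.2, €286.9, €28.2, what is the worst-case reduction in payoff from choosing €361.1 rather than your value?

€307.8

€76.9: truthful gives €0, deviation gives −€39.5 → loss €39.5.
€239.6: truthful gives €0, deviation gives −€202.2 → loss €202.2.
€220.9: truthful gives €0, deviation gives −€183.5 → loss €183.5.
€25.3: same outcome either way → loss €0.
€345.2: truthful gives €0, deviation gives −€307.8 → loss €307.8.
€286.9: truthful gives €0, deviation gives −€249.5 → loss €249.5.
€28.2: same outcome either way → loss €0.
Maximum loss: €307.8.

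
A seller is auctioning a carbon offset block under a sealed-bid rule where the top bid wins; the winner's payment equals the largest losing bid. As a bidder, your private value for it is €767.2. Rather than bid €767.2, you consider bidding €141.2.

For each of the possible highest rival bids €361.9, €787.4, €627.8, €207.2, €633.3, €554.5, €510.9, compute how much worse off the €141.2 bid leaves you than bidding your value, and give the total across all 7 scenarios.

€1707.6

The deviation costs you only when the competing bid falls strictly between €141.2 and €767.2; elsewhere both bids give the same outcome.
€361.9: truthful payoff €405.3, deviation payoff €0 → loss €405.3.
€787.4: outcomes coincide → loss €0.
€627.8: truthful payoff €139.4, deviation payoff €0 → loss €139.4.
€207.2: truthful payoff €560, deviation payoff €0 → loss €560.
€633.3: truthful payoff €133.9, deviation payoff €0 → loss €133.9.
€554.5: truthful payoff €212.7, deviation payoff €0 → loss €212.7.
€510.9: truthful payoff €256.3, deviation payoff €0 → loss €256.3.
Total loss = €405.3 + €139.4 + €560 + €133.9 + €212.7 + €256.3 = €1707.6.
In a second-price auction your bid sets only whether you win, not what you pay, so bidding your true value is weakly dominant.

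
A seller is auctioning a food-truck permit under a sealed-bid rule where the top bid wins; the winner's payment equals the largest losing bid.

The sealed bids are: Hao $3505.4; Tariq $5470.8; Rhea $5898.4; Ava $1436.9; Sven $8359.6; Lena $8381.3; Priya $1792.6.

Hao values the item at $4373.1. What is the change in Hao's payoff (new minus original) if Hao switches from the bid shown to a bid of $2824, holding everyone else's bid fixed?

$0

The highest bid among the other bidders is $8381.3; Hao's bid doesn't change that.
Original bid $3505.4: Hao is not highest (top rival bid is $8381.3); payoff $0.
Alternative bid $2824: Hao is not highest (top rival bid is $8381.3); payoff $0.
Change in payoff = $0 − ($0) = $0.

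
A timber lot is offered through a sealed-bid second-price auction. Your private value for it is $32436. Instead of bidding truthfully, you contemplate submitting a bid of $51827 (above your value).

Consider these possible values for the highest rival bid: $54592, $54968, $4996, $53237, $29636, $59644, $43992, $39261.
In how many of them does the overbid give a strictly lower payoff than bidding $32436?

The deviation hurts exactly when the highest competing bid lies strictly between $32436 and $51827 — overbidding then wins at a price above your value.
$54592: above both → same outcome either way.
$54968: above both → same outcome either way.
$4996: below both → same outcome either way.
$53237: above both → same outcome either way.
$29636: below both → same outcome either way.
$59644: above both → same outcome either way.
$43992: inside the interval → strictly worse (loss $11556).
$39261: inside the interval → strictly worse (loss $6825).
Count: 2.

2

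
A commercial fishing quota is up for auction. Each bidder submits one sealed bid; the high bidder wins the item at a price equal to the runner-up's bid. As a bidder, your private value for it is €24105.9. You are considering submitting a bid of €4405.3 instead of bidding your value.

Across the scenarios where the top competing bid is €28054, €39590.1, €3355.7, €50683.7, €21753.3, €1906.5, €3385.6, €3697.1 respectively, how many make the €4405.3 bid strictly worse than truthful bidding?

The deviation hurts exactly when the highest competing bid lies strictly between €4405.3 and €24105.9 — underbidding then forfeits a profitable win.
€28054: above both → same outcome either way.
€39590.1: above both → same outcome either way.
€3355.7: below both → same outcome either way.
€50683.7: above both → same outcome either way.
€21753.3: inside the interval → strictly worse (loss €2352.6).
€1906.5: below both → same outcome either way.
€3385.6: below both → same outcome either way.
€3697.1: below both → same outcome either way.
Count: 1.

1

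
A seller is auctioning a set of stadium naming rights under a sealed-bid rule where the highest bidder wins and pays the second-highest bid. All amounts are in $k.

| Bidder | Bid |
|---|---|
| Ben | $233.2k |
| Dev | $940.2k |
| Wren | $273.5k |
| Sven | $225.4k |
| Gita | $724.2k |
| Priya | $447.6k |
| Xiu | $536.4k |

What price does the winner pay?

$724.2k

Highest bid: Dev at $940.2k, so Dev wins.
Second-highest bid: Gita at $724.2k — that is the price the winner pays.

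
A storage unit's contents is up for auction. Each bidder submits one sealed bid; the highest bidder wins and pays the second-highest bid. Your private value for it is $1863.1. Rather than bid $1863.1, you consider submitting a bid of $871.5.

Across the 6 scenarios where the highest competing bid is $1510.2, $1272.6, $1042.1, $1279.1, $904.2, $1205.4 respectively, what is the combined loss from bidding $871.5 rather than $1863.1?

$3965

The deviation costs you only when the competing bid falls strictly between $871.5 and $1863.1; elsewhere both bids give the same outcome.
$1510.2: truthful payoff $352.9, deviation payoff $0 → loss $352.9.
$1272.6: truthful payoff $590.5, deviation payoff $0 → loss $590.5.
$1042.1: truthful payoff $821, deviation payoff $0 → loss $821.
$1279.1: truthful payoff $584, deviation payoff $0 → loss $584.
$904.2: truthful payoff $958.9, deviation payoff $0 → loss $958.9.
$1205.4: truthful payoff $657.7, deviation payoff $0 → loss $657.7.
Total loss = $352.9 + $590.5 + $821 + $584 + $958.9 + $657.7 = $3965.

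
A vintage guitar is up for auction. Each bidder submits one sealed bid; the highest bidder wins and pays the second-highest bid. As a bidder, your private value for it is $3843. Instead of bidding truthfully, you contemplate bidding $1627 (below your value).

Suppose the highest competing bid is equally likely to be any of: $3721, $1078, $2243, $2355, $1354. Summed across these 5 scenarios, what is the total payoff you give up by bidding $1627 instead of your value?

The deviation costs you only when the competing bid falls strictly between $1627 and $3843; elsewhere both bids give the same outcome.
$3721: truthful payoff $122, deviation payoff $0 → loss $122.
$1078: outcomes coincide → loss $0.
$2243: truthful payoff $1600, deviation payoff $0 → loss $1600.
$2355: truthful payoff $1488, deviation payoff $0 → loss $1488.
$1354: outcomes coincide → loss $0.
Total loss = $122 + $1600 + $1488 = $3210.

$3210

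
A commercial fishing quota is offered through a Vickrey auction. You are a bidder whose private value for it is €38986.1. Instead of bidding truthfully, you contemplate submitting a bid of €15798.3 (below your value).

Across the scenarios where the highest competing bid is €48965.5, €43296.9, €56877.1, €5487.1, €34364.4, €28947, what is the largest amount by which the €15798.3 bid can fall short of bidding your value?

€10039.1

€48965.5: same outcome either way → loss €0.
€43296.9: same outcome either way → loss €0.
€56877.1: same outcome either way → loss €0.
€5487.1: same outcome either way → loss €0.
€34364.4: truthful gives €4621.7, deviation gives €0 → loss €4621.7.
€28947: truthful gives €10039.1, deviation gives €0 → loss €10039.1.
Maximum loss: €10039.1.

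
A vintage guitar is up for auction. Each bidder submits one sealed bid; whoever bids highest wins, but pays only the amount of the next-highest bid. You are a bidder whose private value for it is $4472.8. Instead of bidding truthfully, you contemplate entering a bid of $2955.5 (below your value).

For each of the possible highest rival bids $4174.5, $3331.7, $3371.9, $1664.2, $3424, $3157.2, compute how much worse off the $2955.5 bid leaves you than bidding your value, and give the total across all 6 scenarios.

$4904.7

The deviation costs you only when the competing bid falls strictly between $2955.5 and $4472.8; elsewhere both bids give the same outcome.
$4174.5: truthful payoff $298.3, deviation payoff $0 → loss $298.3.
$3331.7: truthful payoff $1141.1, deviation payoff $0 → loss $1141.1.
$3371.9: truthful payoff $1100.9, deviation payoff $0 → loss $1100.9.
$1664.2: outcomes coincide → loss $0.
$3424: truthful payoff $1048.8, deviation payoff $0 → loss $1048.8.
$3157.2: truthful payoff $1315.6, deviation payoff $0 → loss $1315.6.
Total loss = $298.3 + $1141.1 + $1100.9 + $1048.8 + $1315.6 = $4904.7.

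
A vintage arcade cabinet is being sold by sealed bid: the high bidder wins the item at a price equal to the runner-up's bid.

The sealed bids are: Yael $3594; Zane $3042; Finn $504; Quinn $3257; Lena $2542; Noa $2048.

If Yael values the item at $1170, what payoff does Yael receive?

−$2087

Highest bid: Yael at $3594, so Yael wins.
Second-highest bid: Quinn at $3257 — that is the price the winner pays.
Yael's payoff = value − price = $1170 − $3257 = −$2087.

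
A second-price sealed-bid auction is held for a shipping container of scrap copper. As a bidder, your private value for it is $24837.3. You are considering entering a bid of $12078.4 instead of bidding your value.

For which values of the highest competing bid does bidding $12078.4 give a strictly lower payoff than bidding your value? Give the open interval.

($12078.4, $24837.3)

If the competing bid is below $12078.4, both bids win at the same price — no difference.
If it is above $24837.3, both bids lose — no difference.
If it lies strictly between $12078.4 and $24837.3, bidding your value wins at a price below your value (positive payoff) while bidding $12078.4 loses (payoff 0).
So the deviation strictly hurts on the open interval ($12078.4, $24837.3).
Truthful bidding weakly dominates here: raising your bid can only win items priced above your value, and lowering it can only forfeit items priced below.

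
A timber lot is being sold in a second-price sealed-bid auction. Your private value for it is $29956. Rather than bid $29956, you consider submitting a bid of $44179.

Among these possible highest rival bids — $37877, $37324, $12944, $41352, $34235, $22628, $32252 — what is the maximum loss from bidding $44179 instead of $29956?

$11396

$37877: truthful gives $0, deviation gives −$7921 → loss $7921.
$37324: truthful gives $0, deviation gives −$7368 → loss $7368.
$12944: same outcome either way → loss $0.
$41352: truthful gives $0, deviation gives −$11396 → loss $11396.
$34235: truthful gives $0, deviation gives −$4279 → loss $4279.
$22628: same outcome either way → loss $0.
$32252: truthful gives $0, deviation gives −$2296 → loss $2296.
Maximum loss: $11396.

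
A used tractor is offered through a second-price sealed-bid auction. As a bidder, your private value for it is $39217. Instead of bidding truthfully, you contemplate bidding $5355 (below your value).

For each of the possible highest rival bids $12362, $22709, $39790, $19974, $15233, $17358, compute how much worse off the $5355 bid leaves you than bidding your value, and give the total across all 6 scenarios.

$108449

The deviation costs you only when the competing bid falls strictly between $5355 and $39217; elsewhere both bids give the same outcome.
$12362: truthful payoff $26855, deviation payoff $0 → loss $26855.
$22709: truthful payoff $16508, deviation payoff $0 → loss $16508.
$39790: outcomes coincide → loss $0.
$19974: truthful payoff $19243, deviation payoff $0 → loss $19243.
$15233: truthful payoff $23984, deviation payoff $0 → loss $23984.
$17358: truthful payoff $21859, deviation payoff $0 → loss $21859.
Total loss = $26855 + $16508 + $19243 + $23984 + $21859 = $108449.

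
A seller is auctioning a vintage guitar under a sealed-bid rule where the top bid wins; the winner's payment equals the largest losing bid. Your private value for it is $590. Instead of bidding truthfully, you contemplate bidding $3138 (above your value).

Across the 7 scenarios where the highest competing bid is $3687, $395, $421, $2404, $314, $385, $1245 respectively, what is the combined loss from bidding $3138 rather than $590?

The deviation costs you only when the competing bid falls strictly between $590 and $3138; elsewhere both bids give the same outcome.
$3687: outcomes coincide → loss $0.
$395: outcomes coincide → loss $0.
$421: outcomes coincide → loss $0.
$2404: truthful payoff $0, deviation payoff −$1814 → loss $1814.
$314: outcomes coincide → loss $0.
$385: outcomes coincide → loss $0.
$1245: truthful payoff $0, deviation payoff −$655 → loss $655.
Total loss = $1814 + $655 = $2469.

$2469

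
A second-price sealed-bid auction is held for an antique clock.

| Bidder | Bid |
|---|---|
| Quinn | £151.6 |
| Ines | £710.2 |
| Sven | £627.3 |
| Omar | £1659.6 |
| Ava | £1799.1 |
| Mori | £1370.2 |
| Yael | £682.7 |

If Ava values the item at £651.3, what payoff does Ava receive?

Highest bid: Ava at £1799.1, so Ava wins.
Second-highest bid: Omar at £1659.6 — that is the price the winner pays.
Ava's payoff = value − price = £651.3 − £1659.6 = −£1008.3.

−£1008.3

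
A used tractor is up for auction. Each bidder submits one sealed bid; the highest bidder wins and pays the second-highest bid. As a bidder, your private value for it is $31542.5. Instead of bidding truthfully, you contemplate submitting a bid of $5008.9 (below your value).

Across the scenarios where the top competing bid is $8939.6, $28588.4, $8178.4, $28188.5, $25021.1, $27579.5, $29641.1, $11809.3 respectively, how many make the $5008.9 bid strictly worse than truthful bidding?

The deviation hurts exactly when the highest competing bid lies strictly between $5008.9 and $31542.5 — underbidding then forfeits a profitable win.
$8939.6: inside the interval → strictly worse (loss $22602.9).
$28588.4: inside the interval → strictly worse (loss $2954.1).
$8178.4: inside the interval → strictly worse (loss $23364.1).
$28188.5: inside the interval → strictly worse (loss $3354).
$25021.1: inside the interval → strictly worse (loss $6521.4).
$27579.5: inside the interval → strictly worse (loss $3963).
$29641.1: inside the interval → strictly worse (loss $1901.4).
$11809.3: inside the interval → strictly worse (loss $19733.2).
Count: 8.

8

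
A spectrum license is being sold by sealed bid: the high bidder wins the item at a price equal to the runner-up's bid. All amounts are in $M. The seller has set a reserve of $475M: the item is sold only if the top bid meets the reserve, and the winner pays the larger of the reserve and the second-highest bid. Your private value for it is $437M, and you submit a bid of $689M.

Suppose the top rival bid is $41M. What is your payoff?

Your bid $689M is the highest and exceeds the reserve.
Price = max(second-highest bid, reserve) = max($41M, $475M) = $475M.
Payoff = $437M − $475M = −$38M.

−$38M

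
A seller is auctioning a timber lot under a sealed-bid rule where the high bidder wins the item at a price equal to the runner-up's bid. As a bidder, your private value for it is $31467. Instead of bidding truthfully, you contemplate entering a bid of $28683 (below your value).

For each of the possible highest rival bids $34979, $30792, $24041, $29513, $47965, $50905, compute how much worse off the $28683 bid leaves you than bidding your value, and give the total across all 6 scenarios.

The deviation costs you only when the competing bid falls strictly between $28683 and $31467; elsewhere both bids give the same outcome.
$34979: outcomes coincide → loss $0.
$30792: truthful payoff $675, deviation payoff $0 → loss $675.
$24041: outcomes coincide → loss $0.
$29513: truthful payoff $1954, deviation payoff $0 → loss $1954.
$47965: outcomes coincide → loss $0.
$50905: outcomes coincide → loss $0.
Total loss = $675 + $1954 = $2629.
Because the price is fixed by the runner-up's bid, deviating from your value can only change a good outcome into a bad one — never the reverse.

$2629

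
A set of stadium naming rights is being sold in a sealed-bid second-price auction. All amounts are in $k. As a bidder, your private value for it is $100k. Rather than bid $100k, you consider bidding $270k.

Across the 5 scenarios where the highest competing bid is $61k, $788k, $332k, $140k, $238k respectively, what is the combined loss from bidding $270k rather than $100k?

$178k

The deviation costs you only when the competing bid falls strictly between $100k and $270k; elsewhere both bids give the same outcome.
$61k: outcomes coincide → loss $0k.
$788k: outcomes coincide → loss $0k.
$332k: outcomes coincide → loss $0k.
$140k: truthful payoff $0k, deviation payoff −$40k → loss $40k.
$238k: truthful payoff $0k, deviation payoff −$138k → loss $138k.
Total loss = $40k + $138k = $178k.
Truthful bidding weakly dominates here: raising your bid can only win items priced above your value, and lowering it can only forfeit items priced below.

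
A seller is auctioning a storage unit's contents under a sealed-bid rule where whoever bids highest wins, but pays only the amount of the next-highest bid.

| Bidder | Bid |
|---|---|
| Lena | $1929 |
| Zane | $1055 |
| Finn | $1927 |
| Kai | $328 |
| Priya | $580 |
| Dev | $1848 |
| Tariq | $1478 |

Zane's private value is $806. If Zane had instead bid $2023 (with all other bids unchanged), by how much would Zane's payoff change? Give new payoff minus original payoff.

−$1123

The highest bid among the other bidders is $1929; Zane's bid doesn't change that.
Original bid $1055: Zane is not highest (top rival bid is $1929); payoff $0.
Alternative bid $2023: Zane is highest, pays the top rival bid $1929; payoff $806 − $1929 = −$1123.
Change in payoff = −$1123 − ($0) = −$1123.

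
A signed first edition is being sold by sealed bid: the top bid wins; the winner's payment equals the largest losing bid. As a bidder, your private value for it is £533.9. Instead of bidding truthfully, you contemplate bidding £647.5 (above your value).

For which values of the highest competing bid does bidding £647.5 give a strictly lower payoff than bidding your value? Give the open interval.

If the competing bid is below £533.9, both bids win at the same price — no difference.
If it is above £647.5, both bids lose — no difference.
If it lies strictly between £533.9 and £647.5, bidding your value loses (payoff 0) while bidding £647.5 wins at a price above your value (payoff negative).
So the deviation strictly hurts on the open interval (£533.9, £647.5).
In a second-price auction your bid sets only whether you win, not what you pay, so bidding your true value is weakly dominant.

(£533.9, £647.5)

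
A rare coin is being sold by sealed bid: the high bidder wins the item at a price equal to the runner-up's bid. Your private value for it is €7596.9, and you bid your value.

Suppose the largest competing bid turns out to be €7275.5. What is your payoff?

Your bid €7596.9 exceeds the highest competing bid €7275.5, so you win.
In a second-price auction the winner pays the second-highest bid, €7275.5.
Payoff = value − price = €7596.9 − €7275.5 = €321.4.

€321.4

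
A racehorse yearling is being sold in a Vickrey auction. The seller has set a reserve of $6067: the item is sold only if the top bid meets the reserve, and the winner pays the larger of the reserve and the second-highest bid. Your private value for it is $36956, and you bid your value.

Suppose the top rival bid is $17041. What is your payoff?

$19915

Your bid $36956 is the highest and exceeds the reserve.
Price = max(second-highest bid, reserve) = max($17041, $6067) = $17041.
Payoff = $36956 − $17041 = $19915.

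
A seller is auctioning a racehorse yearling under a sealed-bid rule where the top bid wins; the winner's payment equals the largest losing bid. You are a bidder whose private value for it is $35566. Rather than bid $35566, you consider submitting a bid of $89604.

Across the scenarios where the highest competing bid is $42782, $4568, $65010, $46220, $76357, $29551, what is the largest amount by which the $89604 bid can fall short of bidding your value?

$42782: truthful gives $0, deviation gives −$7216 → loss $7216.
$4568: same outcome either way → loss $0.
$65010: truthful gives $0, deviation gives −$29444 → loss $29444.
$46220: truthful gives $0, deviation gives −$10654 → loss $10654.
$76357: truthful gives $0, deviation gives −$40791 → loss $40791.
$29551: same outcome either way → loss $0.
Maximum loss: $40791.

$40791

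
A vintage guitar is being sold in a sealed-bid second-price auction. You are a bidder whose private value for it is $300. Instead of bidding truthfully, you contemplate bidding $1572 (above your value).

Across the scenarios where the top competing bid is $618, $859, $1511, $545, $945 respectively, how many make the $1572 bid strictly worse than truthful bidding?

5

The deviation hurts exactly when the highest competing bid lies strictly between $300 and $1572 — overbidding then wins at a price above your value.
$618: inside the interval → strictly worse (loss $318).
$859: inside the interval → strictly worse (loss $559).
$1511: inside the interval → strictly worse (loss $1211).
$545: inside the interval → strictly worse (loss $245).
$945: inside the interval → strictly worse (loss $645).
Count: 5.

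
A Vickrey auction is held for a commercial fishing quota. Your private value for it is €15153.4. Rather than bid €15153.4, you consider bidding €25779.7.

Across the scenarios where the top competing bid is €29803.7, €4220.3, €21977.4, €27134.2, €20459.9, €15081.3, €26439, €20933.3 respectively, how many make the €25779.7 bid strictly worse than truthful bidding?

3

The deviation hurts exactly when the highest competing bid lies strictly between €15153.4 and €25779.7 — overbidding then wins at a price above your value.
€29803.7: above both → same outcome either way.
€4220.3: below both → same outcome either way.
€21977.4: inside the interval → strictly worse (loss €6824).
€27134.2: above both → same outcome either way.
€20459.9: inside the interval → strictly worse (loss €5306.5).
€15081.3: below both → same outcome either way.
€26439: above both → same outcome either way.
€20933.3: inside the interval → strictly worse (loss €5779.9).
Count: 3.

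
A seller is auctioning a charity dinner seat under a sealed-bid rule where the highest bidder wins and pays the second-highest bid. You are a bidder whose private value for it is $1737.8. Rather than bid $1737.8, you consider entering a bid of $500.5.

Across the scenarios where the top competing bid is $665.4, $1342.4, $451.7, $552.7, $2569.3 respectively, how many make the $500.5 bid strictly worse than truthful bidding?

The deviation hurts exactly when the highest competing bid lies strictly between $500.5 and $1737.8 — underbidding then forfeits a profitable win.
$665.4: inside the interval → strictly worse (loss $1072.4).
$1342.4: inside the interval → strictly worse (loss $395.4).
$451.7: below both → same outcome either way.
$552.7: inside the interval → strictly worse (loss $1185.1).
$2569.3: above both → same outcome either way.
Count: 3.

3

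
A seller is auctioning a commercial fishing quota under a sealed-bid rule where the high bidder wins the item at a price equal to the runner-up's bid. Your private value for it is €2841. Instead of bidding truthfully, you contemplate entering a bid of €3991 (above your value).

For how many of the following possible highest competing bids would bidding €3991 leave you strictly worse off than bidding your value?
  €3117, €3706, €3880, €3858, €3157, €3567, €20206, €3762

The deviation hurts exactly when the highest competing bid lies strictly between €2841 and €3991 — overbidding then wins at a price above your value.
€3117: inside the interval → strictly worse (loss €276).
€3706: inside the interval → strictly worse (loss €865).
€3880: inside the interval → strictly worse (loss €1039).
€3858: inside the interval → strictly worse (loss €1017).
€3157: inside the interval → strictly worse (loss €316).
€3567: inside the interval → strictly worse (loss €726).
€20206: above both → same outcome either way.
€3762: inside the interval → strictly worse (loss €921).
Count: 7.

7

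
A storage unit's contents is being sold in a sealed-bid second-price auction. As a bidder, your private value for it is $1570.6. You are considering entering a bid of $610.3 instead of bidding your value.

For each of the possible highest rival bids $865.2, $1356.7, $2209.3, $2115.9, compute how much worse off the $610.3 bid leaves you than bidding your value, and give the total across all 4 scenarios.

$919.3

The deviation costs you only when the competing bid falls strictly between $610.3 and $1570.6; elsewhere both bids give the same outcome.
$865.2: truthful payoff $705.4, deviation payoff $0 → loss $705.4.
$1356.7: truthful payoff $213.9, deviation payoff $0 → loss $213.9.
$2209.3: outcomes coincide → loss $0.
$2115.9: outcomes coincide → loss $0.
Total loss = $705.4 + $213.9 = $919.3.
Because the price is fixed by the runner-up's bid, deviating from your value can only change a good outcome into a bad one — never the reverse.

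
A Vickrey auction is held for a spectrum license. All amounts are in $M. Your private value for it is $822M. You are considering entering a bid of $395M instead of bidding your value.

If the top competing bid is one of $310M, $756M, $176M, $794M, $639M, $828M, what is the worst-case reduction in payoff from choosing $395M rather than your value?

$183M

$310M: same outcome either way → loss $0M.
$756M: truthful gives $66M, deviation gives $0M → loss $66M.
$176M: same outcome either way → loss $0M.
$794M: truthful gives $28M, deviation gives $0M → loss $28M.
$639M: truthful gives $183M, deviation gives $0M → loss $183M.
$828M: same outcome either way → loss $0M.
Maximum loss: $183M.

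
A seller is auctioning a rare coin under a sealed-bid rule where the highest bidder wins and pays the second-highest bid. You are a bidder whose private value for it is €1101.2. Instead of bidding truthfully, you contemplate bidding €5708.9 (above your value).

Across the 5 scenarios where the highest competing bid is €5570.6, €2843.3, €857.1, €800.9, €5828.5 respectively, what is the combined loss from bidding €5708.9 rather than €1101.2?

The deviation costs you only when the competing bid falls strictly between €1101.2 and €5708.9; elsewhere both bids give the same outcome.
€5570.6: truthful payoff €0, deviation payoff −€4469.4 → loss €4469.4.
€2843.3: truthful payoff €0, deviation payoff −€1742.1 → loss €1742.1.
€857.1: outcomes coincide → loss €0.
€800.9: outcomes coincide → loss €0.
€5828.5: outcomes coincide → loss €0.
Total loss = €4469.4 + €1742.1 = €6211.5.

€6211.5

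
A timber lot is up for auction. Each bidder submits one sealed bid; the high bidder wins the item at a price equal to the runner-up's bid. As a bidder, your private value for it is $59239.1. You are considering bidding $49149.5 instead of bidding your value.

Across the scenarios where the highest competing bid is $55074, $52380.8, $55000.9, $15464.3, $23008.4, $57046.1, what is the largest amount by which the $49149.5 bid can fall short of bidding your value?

$55074: truthful gives $4165.1, deviation gives $0 → loss $4165.1.
$52380.8: truthful gives $6858.3, deviation gives $0 → loss $6858.3.
$55000.9: truthful gives $4238.2, deviation gives $0 → loss $4238.2.
$15464.3: same outcome either way → loss $0.
$23008.4: same outcome either way → loss $0.
$57046.1: truthful gives $2193, deviation gives $0 → loss $2193.
Maximum loss: $6858.3.

$6858.3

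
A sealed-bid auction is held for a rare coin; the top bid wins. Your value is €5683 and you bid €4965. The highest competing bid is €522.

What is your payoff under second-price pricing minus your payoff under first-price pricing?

€4443

You have the highest bid, so you win under either rule.
Second-price: pay €522 → payoff €5161.
First-price: pay your own bid €4965 → payoff €718.
Difference = €5161 − (€718) = €4443.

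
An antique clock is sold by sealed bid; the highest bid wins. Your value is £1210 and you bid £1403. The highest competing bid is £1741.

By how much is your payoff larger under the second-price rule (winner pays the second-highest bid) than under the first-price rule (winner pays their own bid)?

Your bid £1403 is below £1741, so you lose under either rule.
Payoff is £0 in both cases; difference = £0.

£0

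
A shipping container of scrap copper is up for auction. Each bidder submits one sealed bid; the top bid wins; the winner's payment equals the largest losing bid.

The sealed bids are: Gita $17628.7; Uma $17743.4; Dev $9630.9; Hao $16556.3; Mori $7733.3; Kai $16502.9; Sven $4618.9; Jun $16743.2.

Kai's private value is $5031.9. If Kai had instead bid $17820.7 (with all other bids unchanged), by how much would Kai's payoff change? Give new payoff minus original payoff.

−$12711.5

The highest bid among the other bidders is $17743.4; Kai's bid doesn't change that.
Original bid $16502.9: Kai is not highest (top rival bid is $17743.4); payoff $0.
Alternative bid $17820.7: Kai is highest, pays the top rival bid $17743.4; payoff $5031.9 − $17743.4 = −$12711.5.
Change in payoff = −$12711.5 − ($0) = −$12711.5.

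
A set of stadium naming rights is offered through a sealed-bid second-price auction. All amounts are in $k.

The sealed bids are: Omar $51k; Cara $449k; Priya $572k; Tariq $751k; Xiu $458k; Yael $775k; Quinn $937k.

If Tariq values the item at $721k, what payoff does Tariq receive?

Highest bid: Quinn at $937k, so Quinn wins.
Second-highest bid: Yael at $775k — that is the price the winner pays.
Tariq did not win, so Tariq pays nothing and receives nothing: payoff $0k.

$0k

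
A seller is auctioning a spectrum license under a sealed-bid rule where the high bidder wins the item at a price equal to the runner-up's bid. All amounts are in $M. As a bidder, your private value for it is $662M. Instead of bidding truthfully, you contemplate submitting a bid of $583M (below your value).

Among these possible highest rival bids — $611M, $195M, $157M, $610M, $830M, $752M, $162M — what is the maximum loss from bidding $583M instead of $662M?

$52M

$611M: truthful gives $51M, deviation gives $0M → loss $51M.
$195M: same outcome either way → loss $0M.
$157M: same outcome either way → loss $0M.
$610M: truthful gives $52M, deviation gives $0M → loss $52M.
$830M: same outcome either way → loss $0M.
$752M: same outcome either way → loss $0M.
$162M: same outcome either way → loss $0M.
Maximum loss: $52M.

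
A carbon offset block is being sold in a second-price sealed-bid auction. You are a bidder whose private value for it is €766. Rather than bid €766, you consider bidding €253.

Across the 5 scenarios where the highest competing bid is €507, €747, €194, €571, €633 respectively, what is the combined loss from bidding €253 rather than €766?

€606

The deviation costs you only when the competing bid falls strictly between €253 and €766; elsewhere both bids give the same outcome.
€507: truthful payoff €259, deviation payoff €0 → loss €259.
€747: truthful payoff €19, deviation payoff €0 → loss €19.
€194: outcomes coincide → loss €0.
€571: truthful payoff €195, deviation payoff €0 → loss €195.
€633: truthful payoff €133, deviation payoff €0 → loss €133.
Total loss = €259 + €19 + €195 + €133 = €606.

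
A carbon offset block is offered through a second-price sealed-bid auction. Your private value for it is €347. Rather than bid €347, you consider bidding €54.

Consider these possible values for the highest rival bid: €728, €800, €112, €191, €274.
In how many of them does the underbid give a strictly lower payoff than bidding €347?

3

The deviation hurts exactly when the highest competing bid lies strictly between €54 and €347 — underbidding then forfeits a profitable win.
€728: above both → same outcome either way.
€800: above both → same outcome either way.
€112: inside the interval → strictly worse (loss €235).
€191: inside the interval → strictly worse (loss €156).
€274: inside the interval → strictly worse (loss €73).
Count: 3.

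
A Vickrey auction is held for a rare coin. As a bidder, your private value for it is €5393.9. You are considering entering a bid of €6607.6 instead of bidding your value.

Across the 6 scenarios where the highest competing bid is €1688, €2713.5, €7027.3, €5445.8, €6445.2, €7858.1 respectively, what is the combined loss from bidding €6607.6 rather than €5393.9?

€1103.2

The deviation costs you only when the competing bid falls strictly between €5393.9 and €6607.6; elsewhere both bids give the same outcome.
€1688: outcomes coincide → loss €0.
€2713.5: outcomes coincide → loss €0.
€7027.3: outcomes coincide → loss €0.
€5445.8: truthful payoff €0, deviation payoff −€51.9 → loss €51.9.
€6445.2: truthful payoff €0, deviation payoff −€1051.3 → loss €1051.3.
€7858.1: outcomes coincide → loss €0.
Total loss = €51.9 + €1051.3 = €1103.2.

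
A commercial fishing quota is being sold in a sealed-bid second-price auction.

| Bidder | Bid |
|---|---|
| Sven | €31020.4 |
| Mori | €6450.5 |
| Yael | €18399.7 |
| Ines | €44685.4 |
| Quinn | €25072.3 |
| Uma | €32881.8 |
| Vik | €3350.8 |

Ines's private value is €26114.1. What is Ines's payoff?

−€6767.7

Highest bid: Ines at €44685.4, so Ines wins.
Second-highest bid: Uma at €32881.8 — that is the price the winner pays.
Ines's payoff = value − price = €26114.1 − €32881.8 = −€6767.7.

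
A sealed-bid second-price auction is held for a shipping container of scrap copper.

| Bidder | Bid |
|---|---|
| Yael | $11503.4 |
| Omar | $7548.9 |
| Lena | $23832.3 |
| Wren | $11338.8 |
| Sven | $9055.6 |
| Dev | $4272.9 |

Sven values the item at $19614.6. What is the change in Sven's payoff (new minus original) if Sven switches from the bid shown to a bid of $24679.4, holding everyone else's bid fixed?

−$4217.7

The highest bid among the other bidders is $23832.3; Sven's bid doesn't change that.
Original bid $9055.6: Sven is not highest (top rival bid is $23832.3); payoff $0.
Alternative bid $24679.4: Sven is highest, pays the top rival bid $23832.3; payoff $19614.6 − $23832.3 = −$4217.7.
Change in payoff = −$4217.7 − ($0) = −$4217.7.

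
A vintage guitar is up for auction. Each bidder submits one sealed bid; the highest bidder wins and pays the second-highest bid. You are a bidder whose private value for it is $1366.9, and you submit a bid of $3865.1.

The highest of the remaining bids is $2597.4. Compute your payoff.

−$1230.5

Your bid $3865.1 exceeds the highest competing bid $2597.4, so you win.
In a second-price auction the winner pays the second-highest bid, $2597.4.
Payoff = value − price = $1366.9 − $2597.4 = −$1230.5.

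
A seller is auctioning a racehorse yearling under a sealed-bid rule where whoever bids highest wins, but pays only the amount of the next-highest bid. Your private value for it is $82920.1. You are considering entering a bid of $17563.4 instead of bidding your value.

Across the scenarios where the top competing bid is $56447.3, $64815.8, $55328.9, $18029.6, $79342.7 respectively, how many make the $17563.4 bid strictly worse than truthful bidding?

5

The deviation hurts exactly when the highest competing bid lies strictly between $17563.4 and $82920.1 — underbidding then forfeits a profitable win.
$56447.3: inside the interval → strictly worse (loss $26472.8).
$64815.8: inside the interval → strictly worse (loss $18104.3).
$55328.9: inside the interval → strictly worse (loss $27591.2).
$18029.6: inside the interval → strictly worse (loss $64890.5).
$79342.7: inside the interval → strictly worse (loss $3577.4).
Count: 5.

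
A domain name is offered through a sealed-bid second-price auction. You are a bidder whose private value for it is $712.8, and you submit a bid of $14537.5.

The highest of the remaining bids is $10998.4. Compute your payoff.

Your bid $14537.5 exceeds the highest competing bid $10998.4, so you win.
In a second-price auction the winner pays the second-highest bid, $10998.4.
Payoff = value − price = $712.8 − $10998.4 = −$10285.6.

−$10285.6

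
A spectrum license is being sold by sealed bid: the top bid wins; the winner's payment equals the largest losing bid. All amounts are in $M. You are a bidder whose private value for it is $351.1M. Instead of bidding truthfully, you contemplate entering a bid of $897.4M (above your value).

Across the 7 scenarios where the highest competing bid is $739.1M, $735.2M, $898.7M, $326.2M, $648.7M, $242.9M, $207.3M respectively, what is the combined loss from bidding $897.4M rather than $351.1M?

The deviation costs you only when the competing bid falls strictly between $351.1M and $897.4M; elsewhere both bids give the same outcome.
$739.1M: truthful payoff $0M, deviation payoff −$388M → loss $388M.
$735.2M: truthful payoff $0M, deviation payoff −$384.1M → loss $384.1M.
$898.7M: outcomes coincide → loss $0M.
$326.2M: outcomes coincide → loss $0M.
$648.7M: truthful payoff $0M, deviation payoff −$297.6M → loss $297.6M.
$242.9M: outcomes coincide → loss $0M.
$207.3M: outcomes coincide → loss $0M.
Total loss = $388M + $384.1M + $297.6M = $1069.7M.
In a second-price auction your bid sets only whether you win, not what you pay, so bidding your true value is weakly dominant.

$1069.7M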